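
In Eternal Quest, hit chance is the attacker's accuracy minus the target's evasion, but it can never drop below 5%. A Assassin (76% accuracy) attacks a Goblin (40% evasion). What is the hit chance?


accuracy - evasion = 76 - 40 = 36
Apply floor: max(36, 5) = 36
Hit chance = 36%

36%


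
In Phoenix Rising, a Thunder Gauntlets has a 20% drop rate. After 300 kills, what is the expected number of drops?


Expected drops = kills * (drop_rate / 100)
= 300 * (20 / 100)
= 300 * 0.2
= 60.0

60.0 drops


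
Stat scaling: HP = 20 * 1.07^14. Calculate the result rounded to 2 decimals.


value = base * growth^level
= 20 * 1.07^14
= 20 * 2.578534
= 51.57

51.57 HP


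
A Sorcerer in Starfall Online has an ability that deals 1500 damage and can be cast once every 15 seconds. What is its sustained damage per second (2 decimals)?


DPS = damage / cooldown
= 1500 / 15
= 100.00

100.00 DPS


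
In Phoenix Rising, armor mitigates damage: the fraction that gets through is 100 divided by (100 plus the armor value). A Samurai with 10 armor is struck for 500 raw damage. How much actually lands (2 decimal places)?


actual = 500 * 100 / (100 + 10)
= 500 * 100 / 110
= 50000 / 110
= 454.55

454.55 damage


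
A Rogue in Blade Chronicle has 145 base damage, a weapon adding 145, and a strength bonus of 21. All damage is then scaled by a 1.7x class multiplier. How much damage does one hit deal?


Sum base + weapon + str = 145 + 145 + 21 = 311
Multiply by 1.7:
311 * 1.7 = 528.7

528.7 damage


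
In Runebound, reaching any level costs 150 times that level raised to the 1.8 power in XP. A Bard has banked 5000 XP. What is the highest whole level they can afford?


XP = 150 * level^1.8, so level = (XP / 150)^(1/1.8)
= (5000 / 150)^(1/1.8)
= 33.3333^0.5556
= 7.0153
Floor: level = 7

level 7


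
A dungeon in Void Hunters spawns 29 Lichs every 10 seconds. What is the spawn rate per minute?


Spawns per minute = count * (60 / interval)
= 29 * (60 / 10)
= 29 * 6.0
= 174.0

174.0 per minute


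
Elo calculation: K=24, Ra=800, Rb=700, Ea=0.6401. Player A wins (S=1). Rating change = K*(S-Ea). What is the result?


Elo update: delta = K * (S - Ea), where S = 1 (wins)
S - Ea = 1 - 0.6401 = 0.3599
Rating change = 24 * 0.3599
= 8.64

8.64 rating points


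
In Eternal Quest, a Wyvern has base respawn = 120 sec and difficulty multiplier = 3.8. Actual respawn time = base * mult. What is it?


Respawn time = base * multiplier
= 120 * 3.8
= 456.0 seconds

456.0 seconds


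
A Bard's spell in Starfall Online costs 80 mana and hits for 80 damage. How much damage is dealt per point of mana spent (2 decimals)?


Efficiency = damage / mana
= 80 / 80
= 1.00

1.00 dmg/mana


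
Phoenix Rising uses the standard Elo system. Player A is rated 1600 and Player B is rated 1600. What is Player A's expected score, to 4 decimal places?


Elo expected score: Ea = 1/(1 + 10^((Rb-Ra)/400))
Rb - Ra = 1600 - 1600 = 0
(Rb-Ra)/400 = 0/400 = 0.0
10^0.0 = 1.0
Ea = 1/(1 + 1.0) = 1/2.0 = 0.5000

0.5000


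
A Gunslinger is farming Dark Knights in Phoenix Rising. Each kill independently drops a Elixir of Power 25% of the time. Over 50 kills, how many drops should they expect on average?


Expected drops = kills * (drop_rate / 100)
= 50 * (25 / 100)
= 50 * 0.25
= 12.5

12.5 drops


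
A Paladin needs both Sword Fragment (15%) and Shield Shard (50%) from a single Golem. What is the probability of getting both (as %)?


For independent events, P(both) = P(A) * P(B)
= 15% * 50%
= 750 / 100 %
= 7.5%

7.5%


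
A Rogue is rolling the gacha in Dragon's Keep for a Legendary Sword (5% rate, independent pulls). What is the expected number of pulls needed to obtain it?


Expected pulls for a geometric distribution = 1/p = 100 / rate%
= 100 / 5
= 20.0

20.0 pulls


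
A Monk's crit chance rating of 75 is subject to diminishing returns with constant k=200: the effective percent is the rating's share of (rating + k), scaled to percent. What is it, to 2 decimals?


effective% = rating / (rating + k) * 100
= 75 / (75 + 200) * 100
= 75 / 275 * 100
= 0.272727 * 100
= 27.27%

27.27%


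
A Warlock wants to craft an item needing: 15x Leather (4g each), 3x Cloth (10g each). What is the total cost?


Cost breakdown:
  Leather: 15 * 4 = 60
  Cloth: 3 * 10 = 30
Total = 60 + 30 = 90

90 gold


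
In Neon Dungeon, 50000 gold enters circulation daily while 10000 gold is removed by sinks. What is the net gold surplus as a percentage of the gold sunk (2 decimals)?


Net gold = 50000 - 10000 = 40000
Inflation rate = net / sunk * 100 = 40000 / 10000 * 100
= 4.0 * 100
= 400.00%

400.00%


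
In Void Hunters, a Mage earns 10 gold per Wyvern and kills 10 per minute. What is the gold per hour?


Gold per minute = 10 * 10 = 100
Gold per hour = 100 * 60 = 6000

6000 gold/hour


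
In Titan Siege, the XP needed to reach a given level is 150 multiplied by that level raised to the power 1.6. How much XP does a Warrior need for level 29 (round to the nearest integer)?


XP = 150 * level^1.6
Substitute level = 29:
XP = 150 * 29^1.6
= 150 * 218.694
= 32804

32804 XP


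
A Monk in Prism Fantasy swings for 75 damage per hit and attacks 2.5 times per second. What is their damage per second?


DPS = damage * attack_speed
= 75 * 2.5
= 187.5

187.5 DPS


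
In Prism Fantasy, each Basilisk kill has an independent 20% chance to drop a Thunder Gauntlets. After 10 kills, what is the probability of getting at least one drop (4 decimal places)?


P(at least one) = 1 - P(none) = 1 - (1-p)^n
p = 20/100 = 0.2
1 - p = 0.8
(1 - p)^10 = 0.8^10 = 0.107374
P(at least one) = 1 - 0.107374 = 0.8926

0.8926


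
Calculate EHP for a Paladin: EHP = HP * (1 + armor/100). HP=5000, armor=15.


EHP = 5000 * (1 + 15/100)
= 5000 * (1 + 0.15)
= 5000 * 1.15
= 5750.0

5750.0 EHP


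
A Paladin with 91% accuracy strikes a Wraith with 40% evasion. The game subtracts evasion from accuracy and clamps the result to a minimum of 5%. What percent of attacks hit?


accuracy - evasion = 91 - 40 = 51
Apply floor: max(51, 5) = 51
Hit chance = 51%

51%


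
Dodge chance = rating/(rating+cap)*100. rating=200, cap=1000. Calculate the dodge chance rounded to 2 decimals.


dodge% = 200 / (200 + 1000) * 100
= 200 / 1200 * 100
= 0.166667 * 100
= 16.67%

16.67%


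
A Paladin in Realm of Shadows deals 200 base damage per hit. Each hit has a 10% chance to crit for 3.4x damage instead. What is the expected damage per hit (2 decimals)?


E[dmg] = base * (1 + crit_chance * (crit_mult - 1))
cc as decimal = 10/100 = 0.1
cm - 1 = 3.4 - 1 = 2.4
Bonus factor = 0.1 * 2.4 = 0.24
Total multiplier = 1 + 0.24 = 1.24
Expected damage = 200 * 1.24 = 248.00

248.00 damage


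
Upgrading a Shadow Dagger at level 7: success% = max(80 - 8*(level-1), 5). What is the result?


raw_rate = 80 - 8 * (7 - 1)
= 80 - 8 * 6
= 80 - 48
= 32
Apply floor: max(32, 5) = 32%

32%


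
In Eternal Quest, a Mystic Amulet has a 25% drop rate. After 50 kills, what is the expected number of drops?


Expected drops = kills * (drop_rate / 100)
= 50 * (25 / 100)
= 50 * 0.25
= 12.5

12.5 drops


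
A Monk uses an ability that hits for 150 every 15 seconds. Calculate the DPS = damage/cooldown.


DPS = damage / cooldown
= 150 / 15
= 10.00

10.00 DPS


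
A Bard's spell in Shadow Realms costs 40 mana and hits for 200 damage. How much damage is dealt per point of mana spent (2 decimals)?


Efficiency = damage / mana
= 200 / 40
= 5.00

5.00 dmg/mana


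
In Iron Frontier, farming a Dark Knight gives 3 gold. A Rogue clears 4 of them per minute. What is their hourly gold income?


Gold per minute = 3 * 4 = 12
Gold per hour = 12 * 60 = 720

720 gold/hour


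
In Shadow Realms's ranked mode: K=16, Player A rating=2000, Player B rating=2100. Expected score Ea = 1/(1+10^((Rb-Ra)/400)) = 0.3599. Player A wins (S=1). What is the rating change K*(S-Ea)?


Elo update: delta = K * (S - Ea), where S = 1 (wins)
S - Ea = 1 - 0.3599 = 0.6401
Rating change = 16 * 0.6401
= 10.24

10.24 rating points


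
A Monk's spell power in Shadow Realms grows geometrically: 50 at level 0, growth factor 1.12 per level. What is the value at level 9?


value = base * growth^level
= 50 * 1.12^9
= 50 * 2.773079
= 138.65

138.65 spell power


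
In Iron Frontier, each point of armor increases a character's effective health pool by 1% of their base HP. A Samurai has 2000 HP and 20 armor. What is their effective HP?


EHP = 2000 * (1 + 20/100)
= 2000 * (1 + 0.2)
= 2000 * 1.2
= 2400.0

2400.0 EHP


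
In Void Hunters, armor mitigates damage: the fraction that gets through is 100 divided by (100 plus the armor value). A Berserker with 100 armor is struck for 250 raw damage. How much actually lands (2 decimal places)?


actual = 250 * 100 / (100 + 100)
= 250 * 100 / 200
= 25000 / 200
= 125.00

125.00 damage


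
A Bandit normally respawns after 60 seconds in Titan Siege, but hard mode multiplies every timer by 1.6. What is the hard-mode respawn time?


Respawn time = base * multiplier
= 60 * 1.6
= 96.0 seconds

96.0 seconds


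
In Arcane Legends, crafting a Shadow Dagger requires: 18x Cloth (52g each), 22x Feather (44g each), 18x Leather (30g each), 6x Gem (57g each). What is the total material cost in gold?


Cost breakdown:
  Cloth: 18 * 52 = 936
  Feather: 22 * 44 = 968
  Leather: 18 * 30 = 540
  Gem: 6 * 57 = 342
Total = 936 + 968 + 540 + 342 = 2786

2786 gold


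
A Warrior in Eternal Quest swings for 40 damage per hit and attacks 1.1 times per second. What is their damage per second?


DPS = damage * attack_speed
= 40 * 1.1
= 44.0

44.0 DPS


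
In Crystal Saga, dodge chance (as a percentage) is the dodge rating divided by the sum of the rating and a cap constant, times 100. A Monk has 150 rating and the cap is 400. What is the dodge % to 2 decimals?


dodge% = 150 / (150 + 400) * 100
= 150 / 550 * 100
= 0.272727 * 100
= 27.27%

27.27%


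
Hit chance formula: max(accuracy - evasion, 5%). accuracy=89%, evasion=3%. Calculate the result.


accuracy - evasion = 89 - 3 = 86
Apply floor: max(86, 5) = 86
Hit chance = 86%

86%


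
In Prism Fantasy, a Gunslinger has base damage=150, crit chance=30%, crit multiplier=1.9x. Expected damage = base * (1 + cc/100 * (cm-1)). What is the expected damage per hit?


E[dmg] = base * (1 + crit_chance * (crit_mult - 1))
cc as decimal = 30/100 = 0.3
cm - 1 = 1.9 - 1 = 0.9
Bonus factor = 0.3 * 0.9 = 0.27
Total multiplier = 1 + 0.27 = 1.27
Expected damage = 150 * 1.27 = 190.50

190.50 damage


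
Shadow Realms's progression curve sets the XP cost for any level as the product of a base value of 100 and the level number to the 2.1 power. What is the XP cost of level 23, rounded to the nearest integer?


XP = 100 * level^2.1
Substitute level = 23:
XP = 100 * 23^2.1
= 100 * 723.8165
= 72382

72382 XP


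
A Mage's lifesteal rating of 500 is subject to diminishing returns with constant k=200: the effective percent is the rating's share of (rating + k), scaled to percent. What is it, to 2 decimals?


effective% = rating / (rating + k) * 100
= 500 / (500 + 200) * 100
= 500 / 700 * 100
= 0.714286 * 100
= 71.43%

71.43%


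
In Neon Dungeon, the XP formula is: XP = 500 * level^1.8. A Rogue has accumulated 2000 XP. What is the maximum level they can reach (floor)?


XP = 500 * level^1.8, so level = (XP / 500)^(1/1.8)
= (2000 / 500)^(1/1.8)
= 4.0^0.5556
= 2.1601
Floor: level = 2

level 2


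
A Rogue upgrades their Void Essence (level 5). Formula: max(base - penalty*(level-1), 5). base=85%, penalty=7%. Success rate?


raw_rate = 85 - 7 * (5 - 1)
= 85 - 7 * 4
= 85 - 28
= 57
Apply floor: max(57, 5) = 57%

57%


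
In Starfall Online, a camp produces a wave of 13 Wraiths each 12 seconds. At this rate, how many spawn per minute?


Spawns per minute = count * (60 / interval)
= 13 * (60 / 12)
= 13 * 5.0
= 65.0

65.0 per minute


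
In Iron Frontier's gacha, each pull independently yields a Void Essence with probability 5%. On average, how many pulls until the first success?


Expected pulls for a geometric distribution = 1/p = 100 / rate%
= 100 / 5
= 20.0

20.0 pulls


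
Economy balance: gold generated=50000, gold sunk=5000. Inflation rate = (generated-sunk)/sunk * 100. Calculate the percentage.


Net gold = 50000 - 5000 = 45000
Inflation rate = net / sunk * 100 = 45000 / 5000 * 100
= 9.0 * 100
= 900.00%

900.00%


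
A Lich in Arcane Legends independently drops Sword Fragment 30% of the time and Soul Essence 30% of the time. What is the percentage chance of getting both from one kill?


For independent events, P(both) = P(A) * P(B)
= 30% * 30%
= 900 / 100 %
= 9.0%

9.0%


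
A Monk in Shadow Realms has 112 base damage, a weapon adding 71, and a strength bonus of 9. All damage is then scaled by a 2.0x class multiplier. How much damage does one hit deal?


Sum base + weapon + str = 112 + 71 + 9 = 192
Multiply by 2.0:
192 * 2.0 = 384.0

384.0 damage


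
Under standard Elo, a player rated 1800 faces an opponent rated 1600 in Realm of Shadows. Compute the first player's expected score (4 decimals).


Elo expected score: Ea = 1/(1 + 10^((Rb-Ra)/400))
Rb - Ra = 1600 - 1800 = -200
(Rb-Ra)/400 = -200/400 = -0.5
10^-0.5 = 0.316228
Ea = 1/(1 + 0.316228) = 1/1.316228 = 0.7597

0.7597


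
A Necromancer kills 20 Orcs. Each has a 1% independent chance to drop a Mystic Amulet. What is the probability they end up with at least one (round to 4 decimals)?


P(at least one) = 1 - P(none) = 1 - (1-p)^n
p = 1/100 = 0.01
1 - p = 0.99
(1 - p)^20 = 0.99^20 = 0.817907
P(at least one) = 1 - 0.817907 = 0.1821

0.1821


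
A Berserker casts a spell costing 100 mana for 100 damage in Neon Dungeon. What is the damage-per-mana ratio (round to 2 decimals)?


Efficiency = damage / mana
= 100 / 100
= 1.00

1.00 dmg/mana


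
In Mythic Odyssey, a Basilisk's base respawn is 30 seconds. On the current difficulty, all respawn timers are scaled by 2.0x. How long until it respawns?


Respawn time = base * multiplier
= 30 * 2.0
= 60.0 seconds

60.0 seconds


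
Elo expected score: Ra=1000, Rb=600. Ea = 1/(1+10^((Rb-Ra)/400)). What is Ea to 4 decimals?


Elo expected score: Ea = 1/(1 + 10^((Rb-Ra)/400))
Rb - Ra = 600 - 1000 = -400
(Rb-Ra)/400 = -400/400 = -1.0
10^-1.0 = 0.1
Ea = 1/(1 + 0.1) = 1/1.1 = 0.9091

0.9091


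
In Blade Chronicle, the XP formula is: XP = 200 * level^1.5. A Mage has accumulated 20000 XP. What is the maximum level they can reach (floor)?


XP = 200 * level^1.5, so level = (XP / 200)^(1/1.5)
= (20000 / 200)^(1/1.5)
= 100.0^0.6667
= 21.5443
Floor: level = 21

level 21


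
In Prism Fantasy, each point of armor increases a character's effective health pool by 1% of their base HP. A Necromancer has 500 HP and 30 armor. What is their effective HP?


EHP = 500 * (1 + 30/100)
= 500 * (1 + 0.3)
= 500 * 1.3
= 650.0

650.0 EHP


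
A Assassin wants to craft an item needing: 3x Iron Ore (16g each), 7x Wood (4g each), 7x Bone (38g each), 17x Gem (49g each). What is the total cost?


Cost breakdown:
  Iron Ore: 3 * 16 = 48
  Wood: 7 * 4 = 28
  Bone: 7 * 38 = 266
  Gem: 17 * 49 = 833
Total = 48 + 28 + 266 + 833 = 1175

1175 gold


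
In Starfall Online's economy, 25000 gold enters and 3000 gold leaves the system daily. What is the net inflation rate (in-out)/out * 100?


Net gold = 25000 - 3000 = 22000
Inflation rate = net / sunk * 100 = 22000 / 3000 * 100
= 7.333333 * 100
= 733.33%

733.33%


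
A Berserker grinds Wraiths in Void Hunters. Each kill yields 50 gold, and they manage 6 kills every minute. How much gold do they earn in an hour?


Gold per minute = 50 * 6 = 300
Gold per hour = 300 * 60 = 18000

18000 gold/hour


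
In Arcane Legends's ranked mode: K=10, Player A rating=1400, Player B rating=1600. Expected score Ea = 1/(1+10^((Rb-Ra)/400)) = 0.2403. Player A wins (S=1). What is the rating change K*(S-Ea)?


Elo update: delta = K * (S - Ea), where S = 1 (wins)
S - Ea = 1 - 0.2403 = 0.7597
Rating change = 10 * 0.7597
= 7.60

7.60 rating points


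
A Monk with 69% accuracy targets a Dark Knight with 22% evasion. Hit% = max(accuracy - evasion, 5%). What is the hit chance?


accuracy - evasion = 69 - 22 = 47
Apply floor: max(47, 5) = 47
Hit chance = 47%

47%


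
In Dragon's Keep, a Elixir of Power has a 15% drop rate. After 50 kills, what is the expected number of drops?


Expected drops = kills * (drop_rate / 100)
= 50 * (15 / 100)
= 50 * 0.15
= 7.5

7.5 drops


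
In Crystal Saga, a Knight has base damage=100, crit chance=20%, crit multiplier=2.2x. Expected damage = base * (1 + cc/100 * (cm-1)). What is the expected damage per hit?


E[dmg] = base * (1 + crit_chance * (crit_mult - 1))
cc as decimal = 20/100 = 0.2
cm - 1 = 2.2 - 1 = 1.2
Bonus factor = 0.2 * 1.2 = 0.24
Total multiplier = 1 + 0.24 = 1.24
Expected damage = 100 * 1.24 = 124.00

124.00 damage


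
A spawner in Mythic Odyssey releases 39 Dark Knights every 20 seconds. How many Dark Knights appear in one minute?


Spawns per minute = count * (60 / interval)
= 39 * (60 / 20)
= 39 * 3.0
= 117.0

117.0 per minute


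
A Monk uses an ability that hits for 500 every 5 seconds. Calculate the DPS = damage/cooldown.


DPS = damage / cooldown
= 500 / 5
= 100.00

100.00 DPS


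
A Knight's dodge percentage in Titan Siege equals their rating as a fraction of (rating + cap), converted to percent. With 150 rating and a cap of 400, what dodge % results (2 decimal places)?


dodge% = 150 / (150 + 400) * 100
= 150 / 550 * 100
= 0.272727 * 100
= 27.27%

27.27%


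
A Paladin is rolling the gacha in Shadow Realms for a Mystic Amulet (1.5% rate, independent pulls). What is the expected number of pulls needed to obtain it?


Expected pulls for a geometric distribution = 1/p = 100 / rate%
= 100 / 1.5
= 66.67

66.67 pulls


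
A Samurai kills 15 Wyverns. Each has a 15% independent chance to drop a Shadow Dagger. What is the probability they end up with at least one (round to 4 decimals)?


P(at least one) = 1 - P(none) = 1 - (1-p)^n
p = 15/100 = 0.15
1 - p = 0.85
(1 - p)^15 = 0.85^15 = 0.087354
P(at least one) = 1 - 0.087354 = 0.9126

0.9126


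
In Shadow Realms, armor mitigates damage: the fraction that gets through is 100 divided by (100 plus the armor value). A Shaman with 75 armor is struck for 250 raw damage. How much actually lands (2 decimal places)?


actual = 250 * 100 / (100 + 75)
= 250 * 100 / 175
= 25000 / 175
= 142.86

142.86 damage


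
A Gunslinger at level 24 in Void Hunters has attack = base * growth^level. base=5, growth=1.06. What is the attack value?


value = base * growth^level
= 5 * 1.06^24
= 5 * 4.048935
= 20.24

20.24 attack


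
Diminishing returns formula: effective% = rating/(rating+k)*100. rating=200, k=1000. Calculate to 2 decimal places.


effective% = rating / (rating + k) * 100
= 200 / (200 + 1000) * 100
= 200 / 1200 * 100
= 0.166667 * 100
= 16.67%

16.67%


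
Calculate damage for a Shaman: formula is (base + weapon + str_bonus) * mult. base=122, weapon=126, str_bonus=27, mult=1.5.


Sum base + weapon + str = 122 + 126 + 27 = 275
Multiply by 1.5:
275 * 1.5 = 412.5

412.5 damage


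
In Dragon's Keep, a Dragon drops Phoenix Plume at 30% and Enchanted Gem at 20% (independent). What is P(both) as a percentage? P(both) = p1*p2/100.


For independent events, P(both) = P(A) * P(B)
= 30% * 20%
= 600 / 100 %
= 6.0%

6.0%


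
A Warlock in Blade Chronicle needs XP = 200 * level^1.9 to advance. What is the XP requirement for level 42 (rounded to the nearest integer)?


XP = 200 * level^1.9
Substitute level = 42:
XP = 200 * 42^1.9
= 200 * 1213.8741
= 242775

242775 XP


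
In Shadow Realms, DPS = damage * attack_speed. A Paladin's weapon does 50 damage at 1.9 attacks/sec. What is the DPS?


DPS = damage * attack_speed
= 50 * 1.9
= 95.0

95.0 DPS


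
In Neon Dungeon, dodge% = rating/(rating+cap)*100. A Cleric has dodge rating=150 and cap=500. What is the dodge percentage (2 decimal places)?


dodge% = 150 / (150 + 500) * 100
= 150 / 650 * 100
= 0.230769 * 100
= 23.08%

23.08%


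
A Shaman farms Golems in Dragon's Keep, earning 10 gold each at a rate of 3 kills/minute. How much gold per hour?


Gold per minute = 10 * 3 = 30
Gold per hour = 30 * 60 = 1800

1800 gold/hour


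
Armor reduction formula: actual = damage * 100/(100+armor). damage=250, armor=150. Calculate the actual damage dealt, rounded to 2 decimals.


actual = 250 * 100 / (100 + 150)
= 250 * 100 / 250
= 25000 / 250
= 100.00

100.00 damage


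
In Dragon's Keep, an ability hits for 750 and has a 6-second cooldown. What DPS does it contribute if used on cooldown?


DPS = damage / cooldown
= 750 / 6
= 125.00

125.00 DPS


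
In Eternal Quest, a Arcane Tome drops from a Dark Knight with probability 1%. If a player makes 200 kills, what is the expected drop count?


Expected drops = kills * (drop_rate / 100)
= 200 * (1 / 100)
= 200 * 0.01
= 2.0

2.0 drops


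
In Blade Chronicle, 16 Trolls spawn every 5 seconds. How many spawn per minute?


Spawns per minute = count * (60 / interval)
= 16 * (60 / 5)
= 16 * 12.0
= 192.0

192.0 per minute


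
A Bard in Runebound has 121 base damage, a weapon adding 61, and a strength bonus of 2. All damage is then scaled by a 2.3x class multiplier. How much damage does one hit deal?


Sum base + weapon + str = 121 + 61 + 2 = 184
Multiply by 2.3:
184 * 2.3 = 423.2

423.2 damage


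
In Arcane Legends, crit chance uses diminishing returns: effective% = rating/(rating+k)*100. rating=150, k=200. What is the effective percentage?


effective% = rating / (rating + k) * 100
= 150 / (150 + 200) * 100
= 150 / 350 * 100
= 0.428571 * 100
= 42.86%

42.86%


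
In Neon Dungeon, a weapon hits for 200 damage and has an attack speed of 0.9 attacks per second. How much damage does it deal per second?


DPS = damage * attack_speed
= 200 * 0.9
= 180.0

180.0 DPS


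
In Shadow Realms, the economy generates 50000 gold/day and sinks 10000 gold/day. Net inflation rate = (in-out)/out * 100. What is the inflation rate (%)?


Net gold = 50000 - 10000 = 40000
Inflation rate = net / sunk * 100 = 40000 / 10000 * 100
= 4.0 * 100
= 400.00%

400.00%


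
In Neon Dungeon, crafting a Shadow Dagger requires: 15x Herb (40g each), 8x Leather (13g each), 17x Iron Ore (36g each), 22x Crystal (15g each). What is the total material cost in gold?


Cost breakdown:
  Herb: 15 * 40 = 600
  Leather: 8 * 13 = 104
  Iron Ore: 17 * 36 = 612
  Crystal: 22 * 15 = 330
Total = 600 + 104 + 612 + 330 = 1646

1646 gold


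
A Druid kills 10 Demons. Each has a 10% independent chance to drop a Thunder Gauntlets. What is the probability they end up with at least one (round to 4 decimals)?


P(at least one) = 1 - P(none) = 1 - (1-p)^n
p = 10/100 = 0.1
1 - p = 0.9
(1 - p)^10 = 0.9^10 = 0.348678
P(at least one) = 1 - 0.348678 = 0.6513

0.6513


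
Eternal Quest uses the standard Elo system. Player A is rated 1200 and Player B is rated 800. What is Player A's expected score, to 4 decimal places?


Elo expected score: Ea = 1/(1 + 10^((Rb-Ra)/400))
Rb - Ra = 800 - 1200 = -400
(Rb-Ra)/400 = -400/400 = -1.0
10^-1.0 = 0.1
Ea = 1/(1 + 0.1) = 1/1.1 = 0.9091

0.9091


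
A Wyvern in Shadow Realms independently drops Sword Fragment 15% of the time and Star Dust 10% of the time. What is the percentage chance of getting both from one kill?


For independent events, P(both) = P(A) * P(B)
= 15% * 10%
= 150 / 100 %
= 1.5%

1.5%


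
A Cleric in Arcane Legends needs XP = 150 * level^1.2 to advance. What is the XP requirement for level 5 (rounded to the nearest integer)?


XP = 150 * level^1.2
Substitute level = 5:
XP = 150 * 5^1.2
= 150 * 6.8986
= 1035

1035 XP


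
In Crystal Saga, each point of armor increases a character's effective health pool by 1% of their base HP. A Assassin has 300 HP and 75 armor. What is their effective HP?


EHP = 300 * (1 + 75/100)
= 300 * (1 + 0.75)
= 300 * 1.75
= 525.0

525.0 EHP


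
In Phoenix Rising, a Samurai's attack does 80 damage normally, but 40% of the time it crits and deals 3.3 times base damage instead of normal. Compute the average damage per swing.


E[dmg] = base * (1 + crit_chance * (crit_mult - 1))
cc as decimal = 40/100 = 0.4
cm - 1 = 3.3 - 1 = 2.3
Bonus factor = 0.4 * 2.3 = 0.92
Total multiplier = 1 + 0.92 = 1.92
Expected damage = 80 * 1.92 = 153.60

153.60 damage


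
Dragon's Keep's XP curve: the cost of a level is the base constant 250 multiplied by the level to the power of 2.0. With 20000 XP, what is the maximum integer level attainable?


XP = 250 * level^2.0, so level = (XP / 250)^(1/2.0)
= (20000 / 250)^(1/2.0)
= 80.0^0.5
= 8.9443
Floor: level = 8

level 8


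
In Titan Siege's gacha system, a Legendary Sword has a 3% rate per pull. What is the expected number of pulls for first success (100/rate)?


Expected pulls for a geometric distribution = 1/p = 100 / rate%
= 100 / 3
= 33.33

33.33 pulls


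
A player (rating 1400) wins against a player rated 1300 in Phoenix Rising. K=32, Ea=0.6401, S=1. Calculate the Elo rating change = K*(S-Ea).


Elo update: delta = K * (S - Ea), where S = 1 (wins)
S - Ea = 1 - 0.6401 = 0.3599
Rating change = 32 * 0.3599
= 11.52

11.52 rating points


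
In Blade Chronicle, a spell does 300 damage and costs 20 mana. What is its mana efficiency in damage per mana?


Efficiency = damage / mana
= 300 / 20
= 15.00

15.00 dmg/mana


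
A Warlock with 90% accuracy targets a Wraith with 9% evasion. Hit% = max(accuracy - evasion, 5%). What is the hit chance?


accuracy - evasion = 90 - 9 = 81
Apply floor: max(81, 5) = 81
Hit chance = 81%

81%


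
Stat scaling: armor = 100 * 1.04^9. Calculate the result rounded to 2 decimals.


value = base * growth^level
= 100 * 1.04^9
= 100 * 1.423312
= 142.33

142.33 armor


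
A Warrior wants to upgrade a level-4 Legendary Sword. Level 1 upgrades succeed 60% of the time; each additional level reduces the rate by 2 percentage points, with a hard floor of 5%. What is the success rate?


raw_rate = 60 - 2 * (4 - 1)
= 60 - 2 * 3
= 60 - 6
= 54
Apply floor: max(54, 5) = 54%

54%


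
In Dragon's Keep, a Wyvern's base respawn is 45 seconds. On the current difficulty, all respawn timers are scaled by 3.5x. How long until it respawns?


Respawn time = base * multiplier
= 45 * 3.5
= 157.5 seconds

157.5 seconds


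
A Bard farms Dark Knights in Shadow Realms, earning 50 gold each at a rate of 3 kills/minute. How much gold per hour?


Gold per minute = 50 * 3 = 150
Gold per hour = 150 * 60 = 9000

9000 gold/hour


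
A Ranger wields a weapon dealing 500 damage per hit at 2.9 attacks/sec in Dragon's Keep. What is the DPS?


DPS = damage * attack_speed
= 500 * 2.9
= 1450.0

1450.0 DPS


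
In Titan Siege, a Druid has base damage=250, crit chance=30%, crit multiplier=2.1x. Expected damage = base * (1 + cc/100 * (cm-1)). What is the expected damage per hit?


E[dmg] = base * (1 + crit_chance * (crit_mult - 1))
cc as decimal = 30/100 = 0.3
cm - 1 = 2.1 - 1 = 1.1
Bonus factor = 0.3 * 1.1 = 0.33
Total multiplier = 1 + 0.33 = 1.33
Expected damage = 250 * 1.33 = 332.50

332.50 damage


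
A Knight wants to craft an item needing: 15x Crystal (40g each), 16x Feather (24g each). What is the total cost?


Cost breakdown:
  Crystal: 15 * 40 = 600
  Feather: 16 * 24 = 384
Total = 600 + 384 = 984

984 gold


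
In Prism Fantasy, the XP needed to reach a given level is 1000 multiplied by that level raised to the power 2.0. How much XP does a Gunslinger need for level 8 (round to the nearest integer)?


XP = 1000 * level^2.0
Substitute level = 8:
XP = 1000 * 8^2.0
= 1000 * 64.0
= 64000

64000 XP


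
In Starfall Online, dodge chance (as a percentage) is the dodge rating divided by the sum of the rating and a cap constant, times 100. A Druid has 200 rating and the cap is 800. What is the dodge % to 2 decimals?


dodge% = 200 / (200 + 800) * 100
= 200 / 1000 * 100
= 0.2 * 100
= 20.00%

20.00%


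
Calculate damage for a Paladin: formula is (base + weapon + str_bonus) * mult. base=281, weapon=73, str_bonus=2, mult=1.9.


Sum base + weapon + str = 281 + 73 + 2 = 356
Multiply by 1.9:
356 * 1.9 = 676.4

676.4 damage


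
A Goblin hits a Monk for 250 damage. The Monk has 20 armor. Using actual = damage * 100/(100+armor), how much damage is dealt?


actual = 250 * 100 / (100 + 20)
= 250 * 100 / 120
= 25000 / 120
= 208.33

208.33 damage


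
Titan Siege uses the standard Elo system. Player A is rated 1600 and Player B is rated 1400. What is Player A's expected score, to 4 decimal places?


Elo expected score: Ea = 1/(1 + 10^((Rb-Ra)/400))
Rb - Ra = 1400 - 1600 = -200
(Rb-Ra)/400 = -200/400 = -0.5
10^-0.5 = 0.316228
Ea = 1/(1 + 0.316228) = 1/1.316228 = 0.7597

0.7597


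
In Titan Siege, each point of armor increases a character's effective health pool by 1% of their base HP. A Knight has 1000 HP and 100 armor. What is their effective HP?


EHP = 1000 * (1 + 100/100)
= 1000 * (1 + 1.0)
= 1000 * 2.0
= 2000.0

2000.0 EHP


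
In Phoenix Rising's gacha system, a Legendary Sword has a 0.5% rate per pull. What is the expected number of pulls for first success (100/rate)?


Expected pulls for a geometric distribution = 1/p = 100 / rate%
= 100 / 0.5
= 200.0

200.0 pulls


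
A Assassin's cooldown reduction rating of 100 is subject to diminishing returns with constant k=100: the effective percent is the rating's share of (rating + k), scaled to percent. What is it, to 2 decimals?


effective% = rating / (rating + k) * 100
= 100 / (100 + 100) * 100
= 100 / 200 * 100
= 0.5 * 100
= 50.00%

50.00%


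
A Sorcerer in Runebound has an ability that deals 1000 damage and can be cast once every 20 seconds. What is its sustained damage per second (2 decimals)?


DPS = damage / cooldown
= 1000 / 20
= 50.00

50.00 DPS


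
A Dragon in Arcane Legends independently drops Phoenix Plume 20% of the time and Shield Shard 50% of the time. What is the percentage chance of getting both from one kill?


For independent events, P(both) = P(A) * P(B)
= 20% * 50%
= 1000 / 100 %
= 10.0%

10.0%


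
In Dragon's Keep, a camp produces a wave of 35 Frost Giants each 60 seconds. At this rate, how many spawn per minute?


Spawns per minute = count * (60 / interval)
= 35 * (60 / 60)
= 35 * 1.0
= 35.0

35.0 per minute


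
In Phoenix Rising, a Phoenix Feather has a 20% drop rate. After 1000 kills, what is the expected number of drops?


Expected drops = kills * (drop_rate / 100)
= 1000 * (20 / 100)
= 1000 * 0.2
= 200.0

200.0 drops


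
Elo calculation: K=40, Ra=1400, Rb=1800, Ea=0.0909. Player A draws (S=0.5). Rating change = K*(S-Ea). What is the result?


Elo update: delta = K * (S - Ea), where S = 0.5 (draws)
S - Ea = 0.5 - 0.0909 = 0.4091
Rating change = 40 * 0.4091
= 16.36

16.36 rating points


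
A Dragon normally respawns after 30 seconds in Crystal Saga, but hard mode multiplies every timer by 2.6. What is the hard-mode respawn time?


Respawn time = base * multiplier
= 30 * 2.6
= 78.0 seconds

78.0 seconds


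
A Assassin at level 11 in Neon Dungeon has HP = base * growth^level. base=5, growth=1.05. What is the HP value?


value = base * growth^level
= 5 * 1.05^11
= 5 * 1.710339
= 8.55

8.55 HP


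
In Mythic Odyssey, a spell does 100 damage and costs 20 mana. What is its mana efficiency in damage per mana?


Efficiency = damage / mana
= 100 / 20
= 5.00

5.00 dmg/mana


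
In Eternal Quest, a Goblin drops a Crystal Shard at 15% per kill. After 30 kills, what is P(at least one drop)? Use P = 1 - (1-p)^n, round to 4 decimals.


P(at least one) = 1 - P(none) = 1 - (1-p)^n
p = 15/100 = 0.15
1 - p = 0.85
(1 - p)^30 = 0.85^30 = 0.007631
P(at least one) = 1 - 0.007631 = 0.9924

0.9924


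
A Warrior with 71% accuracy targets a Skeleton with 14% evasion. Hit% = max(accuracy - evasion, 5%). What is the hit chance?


accuracy - evasion = 71 - 14 = 57
Apply floor: max(57, 5) = 57
Hit chance = 57%

57%


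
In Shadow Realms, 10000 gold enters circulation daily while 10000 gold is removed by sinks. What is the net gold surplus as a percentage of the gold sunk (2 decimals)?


Net gold = 10000 - 10000 = 0
Inflation rate = net / sunk * 100 = 0 / 10000 * 100
= 0.0 * 100
= 0.00%

0.00%


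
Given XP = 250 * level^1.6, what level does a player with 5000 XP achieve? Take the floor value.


XP = 250 * level^1.6, so level = (XP / 250)^(1/1.6)
= (5000 / 250)^(1/1.6)
= 20.0^0.625
= 6.5034
Floor: level = 6

level 6


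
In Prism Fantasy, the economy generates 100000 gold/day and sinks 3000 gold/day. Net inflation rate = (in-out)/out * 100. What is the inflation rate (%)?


Net gold = 100000 - 3000 = 97000
Inflation rate = net / sunk * 100 = 97000 / 3000 * 100
= 32.333333 * 100
= 3233.33%

3233.33%


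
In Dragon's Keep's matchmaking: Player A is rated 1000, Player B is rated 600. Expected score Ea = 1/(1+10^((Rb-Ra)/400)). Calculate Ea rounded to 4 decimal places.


Elo expected score: Ea = 1/(1 + 10^((Rb-Ra)/400))
Rb - Ra = 600 - 1000 = -400
(Rb-Ra)/400 = -400/400 = -1.0
10^-1.0 = 0.1
Ea = 1/(1 + 0.1) = 1/1.1 = 0.9091

0.9091


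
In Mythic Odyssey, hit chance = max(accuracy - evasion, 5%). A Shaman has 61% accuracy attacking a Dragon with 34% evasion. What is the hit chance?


accuracy - evasion = 61 - 34 = 27
Apply floor: max(27, 5) = 27
Hit chance = 27%

27%


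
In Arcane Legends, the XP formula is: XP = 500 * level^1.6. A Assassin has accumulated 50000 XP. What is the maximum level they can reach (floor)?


XP = 500 * level^1.6, so level = (XP / 500)^(1/1.6)
= (50000 / 500)^(1/1.6)
= 100.0^0.625
= 17.7828
Floor: level = 17

level 17


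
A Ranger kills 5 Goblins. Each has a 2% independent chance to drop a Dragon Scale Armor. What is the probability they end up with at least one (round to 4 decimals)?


P(at least one) = 1 - P(none) = 1 - (1-p)^n
p = 2/100 = 0.02
1 - p = 0.98
(1 - p)^5 = 0.98^5 = 0.903921
P(at least one) = 1 - 0.903921 = 0.0961

0.0961


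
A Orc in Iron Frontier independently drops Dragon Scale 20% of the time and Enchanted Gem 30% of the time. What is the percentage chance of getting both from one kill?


For independent events, P(both) = P(A) * P(B)
= 20% * 30%
= 600 / 100 %
= 6.0%

6.0%


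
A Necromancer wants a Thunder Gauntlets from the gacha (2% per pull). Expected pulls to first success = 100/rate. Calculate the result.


Expected pulls for a geometric distribution = 1/p = 100 / rate%
= 100 / 2
= 50.0

50.0 pulls


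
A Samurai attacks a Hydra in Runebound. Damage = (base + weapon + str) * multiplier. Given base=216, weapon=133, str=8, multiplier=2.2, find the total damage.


Sum base + weapon + str = 216 + 133 + 8 = 357
Multiply by 2.2:
357 * 2.2 = 785.4

785.4 damage


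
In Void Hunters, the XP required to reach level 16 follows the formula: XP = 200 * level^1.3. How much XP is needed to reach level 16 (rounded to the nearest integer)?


XP = 200 * level^1.3
Substitute level = 16:
XP = 200 * 16^1.3
= 200 * 36.7583
= 7352

7352 XP


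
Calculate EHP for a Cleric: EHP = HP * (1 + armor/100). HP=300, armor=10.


EHP = 300 * (1 + 10/100)
= 300 * (1 + 0.1)
= 300 * 1.1
= 330.0

330.0 EHP


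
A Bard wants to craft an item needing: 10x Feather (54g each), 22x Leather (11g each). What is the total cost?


Cost breakdown:
  Feather: 10 * 54 = 540
  Leather: 22 * 11 = 242
Total = 540 + 242 = 782

782 gold


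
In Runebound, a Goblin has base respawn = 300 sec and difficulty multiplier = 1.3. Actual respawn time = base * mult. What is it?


Respawn time = base * multiplier
= 300 * 1.3
= 390.0 seconds

390.0 seconds


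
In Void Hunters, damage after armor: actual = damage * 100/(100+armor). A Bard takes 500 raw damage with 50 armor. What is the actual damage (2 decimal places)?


actual = 500 * 100 / (100 + 50)
= 500 * 100 / 150
= 50000 / 150
= 333.33

333.33 damage


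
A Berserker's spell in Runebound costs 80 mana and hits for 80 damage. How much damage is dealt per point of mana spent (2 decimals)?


Efficiency = damage / mana
= 80 / 80
= 1.00

1.00 dmg/mana


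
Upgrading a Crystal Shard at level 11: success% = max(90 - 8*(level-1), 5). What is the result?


raw_rate = 90 - 8 * (11 - 1)
= 90 - 8 * 10
= 90 - 80
= 10
Apply floor: max(10, 5) = 10%

10%


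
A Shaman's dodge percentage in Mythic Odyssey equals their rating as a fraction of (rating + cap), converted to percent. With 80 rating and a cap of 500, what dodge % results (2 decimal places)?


dodge% = 80 / (80 + 500) * 100
= 80 / 580 * 100
= 0.137931 * 100
= 13.79%

13.79%


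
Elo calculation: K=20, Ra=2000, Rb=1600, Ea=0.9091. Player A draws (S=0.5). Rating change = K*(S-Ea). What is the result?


Elo update: delta = K * (S - Ea), where S = 0.5 (draws)
S - Ea = 0.5 - 0.9091 = -0.4091
Rating change = 20 * -0.4091
= -8.18

-8.18 rating points


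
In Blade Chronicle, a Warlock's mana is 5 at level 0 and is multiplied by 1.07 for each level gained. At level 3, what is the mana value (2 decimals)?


value = base * growth^level
= 5 * 1.07^3
= 5 * 1.225043
= 6.13

6.13 mana


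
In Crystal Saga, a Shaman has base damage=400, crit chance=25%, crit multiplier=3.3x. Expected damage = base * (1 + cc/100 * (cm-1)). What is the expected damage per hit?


E[dmg] = base * (1 + crit_chance * (crit_mult - 1))
cc as decimal = 25/100 = 0.25
cm - 1 = 3.3 - 1 = 2.3
Bonus factor = 0.25 * 2.3 = 0.575
Total multiplier = 1 + 0.575 = 1.575
Expected damage = 400 * 1.575 = 630.00

630.00 damage


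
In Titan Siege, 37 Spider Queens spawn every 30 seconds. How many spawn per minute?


Spawns per minute = count * (60 / interval)
= 37 * (60 / 30)
= 37 * 2.0
= 74.0

74.0 per minute


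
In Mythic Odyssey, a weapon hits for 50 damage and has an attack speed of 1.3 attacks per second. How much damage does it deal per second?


DPS = damage * attack_speed
= 50 * 1.3
= 65.0

65.0 DPS


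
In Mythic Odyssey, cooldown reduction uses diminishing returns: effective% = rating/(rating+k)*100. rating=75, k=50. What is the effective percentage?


effective% = rating / (rating + k) * 100
= 75 / (75 + 50) * 100
= 75 / 125 * 100
= 0.6 * 100
= 60.00%

60.00%


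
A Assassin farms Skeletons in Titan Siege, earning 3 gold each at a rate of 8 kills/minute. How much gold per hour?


Gold per minute = 3 * 8 = 24
Gold per hour = 24 * 60 = 1440

1440 gold/hour


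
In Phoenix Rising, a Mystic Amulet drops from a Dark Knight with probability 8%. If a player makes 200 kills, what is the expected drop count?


Expected drops = kills * (drop_rate / 100)
= 200 * (8 / 100)
= 200 * 0.08
= 16.0

16.0 drops


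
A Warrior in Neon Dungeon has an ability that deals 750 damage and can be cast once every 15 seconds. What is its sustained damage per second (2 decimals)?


DPS = damage / cooldown
= 750 / 15
= 50.00

50.00 DPS


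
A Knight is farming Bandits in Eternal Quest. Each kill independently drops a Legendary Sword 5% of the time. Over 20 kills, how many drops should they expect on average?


Expected drops = kills * (drop_rate / 100)
= 20 * (5 / 100)
= 20 * 0.05
= 1.0

1.0 drops


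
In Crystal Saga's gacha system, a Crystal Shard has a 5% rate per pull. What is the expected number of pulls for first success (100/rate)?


Expected pulls for a geometric distribution = 1/p = 100 / rate%
= 100 / 5
= 20.0

20.0 pulls


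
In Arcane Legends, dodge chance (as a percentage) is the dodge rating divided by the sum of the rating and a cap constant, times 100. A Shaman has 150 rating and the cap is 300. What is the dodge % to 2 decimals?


dodge% = 150 / (150 + 300) * 100
= 150 / 450 * 100
= 0.333333 * 100
= 33.33%

33.33%
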